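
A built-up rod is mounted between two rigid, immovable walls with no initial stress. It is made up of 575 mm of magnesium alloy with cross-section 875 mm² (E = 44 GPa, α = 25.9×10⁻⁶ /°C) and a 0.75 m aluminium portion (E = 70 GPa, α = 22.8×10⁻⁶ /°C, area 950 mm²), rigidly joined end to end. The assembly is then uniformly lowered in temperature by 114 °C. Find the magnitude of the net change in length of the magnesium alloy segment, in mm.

Free thermal contraction of the whole bar: Σ αᵢΔT Lᵢ = 25.9×10⁻⁶×114×575 + 22.8×10⁻⁶×114×750 = 3.647 mm.
The rigid supports impose zero overall length change; the single axial force P common to all segments must satisfy P Σ Lᵢ/(AᵢEᵢ) = δ_free.
Σ Lᵢ/(AᵢEᵢ) = 575/(875×44×10³) + 750/(950×70×10³) = 2.621×10⁻⁵ mm/N.
So P = 3.647 / 2.621×10⁻⁵ = 139.1 kN, tensile.
For the magnesium alloy segment, free thermal change = 25.9×10⁻⁶×114×575 = 1.698 mm and elastic change from P = 139100×575/(875×44×10³) = 2.078 mm; these oppose, so the net change is 0.38 mm (segment lengthens).

|ΔL| ≈ 0.38 mm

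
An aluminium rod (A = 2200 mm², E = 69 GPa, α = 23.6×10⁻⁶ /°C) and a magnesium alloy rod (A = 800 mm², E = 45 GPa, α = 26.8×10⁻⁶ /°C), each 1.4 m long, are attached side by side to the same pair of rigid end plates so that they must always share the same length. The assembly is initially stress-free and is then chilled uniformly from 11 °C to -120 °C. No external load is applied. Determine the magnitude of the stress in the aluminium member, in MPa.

σ ≈ 5.54 MPa (compressive)

The magnesium alloy has the larger α, so on cooling it would change length more than the aluminium if both were free. The rigid plates force a common final length, so the magnesium alloy is put into tension and the aluminium into compression, with equal and opposite forces P (no external load).
Compatibility of the two members (thermal + elastic change equal): (α₁ − α₂)ΔT = P·[1/(A₁E₁) + 1/(A₂E₂)].
|α₁ − α₂|·ΔT = 3.2×10⁻⁶ × 131 = 0.0004192.
1/(A₁E₁) + 1/(A₂E₂) = 1/(2200×69×10³) + 1/(800×45×10³) = 3.437×10⁻⁸ N⁻¹.
So P = 0.0004192 / 3.437×10⁻⁸ = 12.2 kN.
σ_{aluminium} = P/A₁ = 12200/2200 = 5.545 MPa, compressive.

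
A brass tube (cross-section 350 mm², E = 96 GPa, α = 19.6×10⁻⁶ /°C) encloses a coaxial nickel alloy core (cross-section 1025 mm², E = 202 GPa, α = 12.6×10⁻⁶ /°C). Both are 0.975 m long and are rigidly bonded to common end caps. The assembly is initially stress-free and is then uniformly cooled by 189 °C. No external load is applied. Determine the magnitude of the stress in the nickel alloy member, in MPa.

σ ≈ 37.3 MPa (compressive)

The brass has the larger α, so on cooling it would change length more than the nickel alloy if both were free. The rigid plates force a common final length, so the brass is put into tension and the nickel alloy into compression, with equal and opposite forces P (no external load).
Compatibility of the two members (thermal + elastic change equal): (α₁ − α₂)ΔT = P·[1/(A₁E₁) + 1/(A₂E₂)].
|α₁ − α₂|·ΔT = 7×10⁻⁶ × 189 = 0.001323.
1/(A₁E₁) + 1/(A₂E₂) = 1/(350×96×10³) + 1/(1025×202×10³) = 3.459×10⁻⁸ N⁻¹.
P = 0.001323 / 3.459×10⁻⁸ = 38250 N = 38.25 kN.
σ_{nickel alloy} = P/A₂ = 38250/1025 = 37.31 MPa, compressive.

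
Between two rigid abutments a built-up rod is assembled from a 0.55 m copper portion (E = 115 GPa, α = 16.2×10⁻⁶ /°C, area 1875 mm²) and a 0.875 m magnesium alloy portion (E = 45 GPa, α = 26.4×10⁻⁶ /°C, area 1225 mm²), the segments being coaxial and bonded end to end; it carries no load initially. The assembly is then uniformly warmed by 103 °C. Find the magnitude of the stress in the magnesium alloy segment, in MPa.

Free thermal expansion of the whole bar: Σ αᵢΔT Lᵢ = 16.2×10⁻⁶×103×550 + 26.4×10⁻⁶×103×875 = 3.297 mm.
The rigid supports impose zero overall length change; the single axial force P common to all segments must satisfy P Σ Lᵢ/(AᵢEᵢ) = δ_free.
Σ Lᵢ/(AᵢEᵢ) = 550/(1875×115×10³) + 875/(1225×45×10³) = 1.842×10⁻⁵ mm/N.
So P = 3.297 / 1.842×10⁻⁵ = 179 kN, compressive.
σ_{magnesium alloy} = P / A = 179000 / 1225 = 146.1 MPa.

σ ≈ 146 MPa (compressive)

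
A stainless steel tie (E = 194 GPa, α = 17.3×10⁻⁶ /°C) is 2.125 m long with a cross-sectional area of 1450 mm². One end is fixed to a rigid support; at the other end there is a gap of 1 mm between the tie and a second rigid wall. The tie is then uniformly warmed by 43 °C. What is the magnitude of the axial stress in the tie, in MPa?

Free thermal elongation = αΔT L = 17.3×10⁻⁶ × 43 × 2125 = 1.581 mm.
The gap closes (δ_free > 1 mm) and the wall then resists a further 1.581 − 1 = 0.5808 mm of expansion.
Compatibility: PL/(AE) = 0.5808 mm, so σ = P/A = E × (0.5808/2125) = 53.02 MPa.

σ ≈ 53 MPa (compressive)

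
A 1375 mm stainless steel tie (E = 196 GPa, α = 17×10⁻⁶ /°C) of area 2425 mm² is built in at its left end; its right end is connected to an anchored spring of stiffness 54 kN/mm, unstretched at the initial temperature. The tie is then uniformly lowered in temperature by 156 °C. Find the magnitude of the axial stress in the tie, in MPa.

σ ≈ 70.2 MPa (tensile)

The unrestrained thermal change is αΔT L = 17×10⁻⁶ × 156 × 1375 = 3.646 mm.
With a force P in the spring, the elastic change of the tie is PL/(AE) and that of the spring is P/k; compatibility requires their sum to equal δ_free.
So P = δ_free / [L/(AE) + 1/k] = 3.646 / [ 1375/(2425×196×10³) + 1/(54×10³) ].
P = 3.646 / 2.141×10⁻⁵ = 170300 N.
σ = P/A = 170300/2425 = 70.23 MPa.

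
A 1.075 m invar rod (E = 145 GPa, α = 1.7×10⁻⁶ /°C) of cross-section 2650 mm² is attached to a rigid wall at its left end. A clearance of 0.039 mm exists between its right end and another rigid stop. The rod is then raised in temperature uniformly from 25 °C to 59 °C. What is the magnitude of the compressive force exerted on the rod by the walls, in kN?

P ≈ 8.27 kN

Free thermal elongation = αΔT L = 1.7×10⁻⁶ × 34 × 1075 = 0.06213 mm.
This exceeds the 0.039 mm gap, so the wall pushes back. The portion of expansion that must be recovered elastically is δ_free − gap = 0.06213 − 0.039 = 0.02313 mm.
Compatibility: PL/(AE) = 0.02313 mm, so σ = P/A = E × (0.02313/1075) = 3.121 MPa.
P = σA = 3.121 × 2650 = 8.269 kN.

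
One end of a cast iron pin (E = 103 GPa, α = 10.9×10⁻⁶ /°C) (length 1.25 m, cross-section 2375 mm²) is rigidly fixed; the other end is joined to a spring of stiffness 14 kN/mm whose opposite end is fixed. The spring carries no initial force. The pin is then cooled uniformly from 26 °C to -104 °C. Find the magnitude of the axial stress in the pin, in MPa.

σ ≈ 9.74 MPa (tensile)

Free thermal contraction: δ_free = αΔT L = 10.9×10⁻⁶ × 130 × 1250 = 1.771 mm.
Let P be the tensile force in the spring. The pin extends elastically by PL/(AE) and the spring stretches by P/k; together these equal δ_free.
So P = δ_free / [L/(AE) + 1/k] = 1.771 / [ 1250/(2375×103×10³) + 1/(14×10³) ].
P = 1.771 / 7.654×10⁻⁵ = 23140 N.
σ = P/A = 23140/2375 = 9.744 MPa.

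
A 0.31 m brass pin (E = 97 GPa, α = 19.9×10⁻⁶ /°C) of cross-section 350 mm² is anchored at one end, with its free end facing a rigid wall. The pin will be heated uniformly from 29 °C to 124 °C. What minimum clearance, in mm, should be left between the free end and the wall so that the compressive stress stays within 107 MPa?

g ≈ 0.244 mm

With no wall the pin would lengthen by αΔT L = 19.9×10⁻⁶ × 95 × 310 = 0.5861 mm.
A stress of 107 MPa corresponds to the wall pushing the pin back by σL/E = 107×310/(97×10³) = 0.342 mm.
The gap must absorb the remainder: g_min = 0.5861 − 0.342 = 0.2441 mm.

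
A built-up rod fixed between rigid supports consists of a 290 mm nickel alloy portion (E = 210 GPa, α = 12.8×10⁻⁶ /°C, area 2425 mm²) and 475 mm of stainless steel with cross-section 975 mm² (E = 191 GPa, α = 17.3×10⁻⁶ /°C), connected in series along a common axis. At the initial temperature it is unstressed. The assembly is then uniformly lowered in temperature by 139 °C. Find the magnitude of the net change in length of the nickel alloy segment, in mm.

|ΔL| ≈ 0.213 mm

With the walls removed the bar would change length by δ_free = Σ αᵢΔT Lᵢ = 12.8×10⁻⁶×139×290 + 17.3×10⁻⁶×139×475 = 1.658 mm.
The walls prevent any net length change, so an axial force P (same in every segment) develops. Compatibility: P · Σ Lᵢ/(AᵢEᵢ) = δ_free.
Σ Lᵢ/(AᵢEᵢ) = 290/(2425×210×10³) + 475/(975×191×10³) = 3.12×10⁻⁶ mm/N.
Hence P = δ_free / Σ(L/AE) = 1.658/3.12×10⁻⁶ = 531.5 kN (tensile).
For the nickel alloy segment, free thermal change = 12.8×10⁻⁶×139×290 = 0.516 mm and elastic change from P = 531500×290/(2425×210×10³) = 0.3026 mm; these oppose, so the net change is 0.213 mm (segment shortens).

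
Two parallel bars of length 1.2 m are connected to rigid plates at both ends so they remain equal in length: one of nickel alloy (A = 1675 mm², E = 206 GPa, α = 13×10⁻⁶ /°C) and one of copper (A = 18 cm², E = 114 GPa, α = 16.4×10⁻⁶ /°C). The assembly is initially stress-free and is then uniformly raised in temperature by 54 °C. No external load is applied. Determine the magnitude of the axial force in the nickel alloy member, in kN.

P ≈ 23.6 kN (tensile in the nickel alloy)

Both members must finish at the same length. With the larger α, the copper tends to over-expand; the plates restrain it, putting the copper in compression and the nickel alloy in tension. With no external load the two internal forces are equal and opposite, magnitude P.
Equating the net (thermal + elastic) strains gives |α₁ − α₂|·ΔT = P·[1/(A₁E₁) + 1/(A₂E₂)].
|α₁ − α₂|·ΔT = 3.4×10⁻⁶ × 54 = 0.0001836.
1/(A₁E₁) + 1/(A₂E₂) = 1/(1675×206×10³) + 1/(1800×114×10³) = 7.771×10⁻⁹ N⁻¹.
So P = 0.0001836 / 7.771×10⁻⁹ = 23.63 kN.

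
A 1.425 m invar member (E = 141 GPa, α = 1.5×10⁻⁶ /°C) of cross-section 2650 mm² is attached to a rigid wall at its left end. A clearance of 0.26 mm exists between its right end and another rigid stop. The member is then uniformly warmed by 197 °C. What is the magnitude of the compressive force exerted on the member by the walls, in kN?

Unrestrained expansion: δ_free = αΔT L = 1.5×10⁻⁶ × 197 × 1425 = 0.4211 mm.
The gap closes (δ_free > 0.26 mm) and the wall then resists a further 0.4211 − 0.26 = 0.1611 mm of expansion.
That suppressed elongation corresponds to σ = E·Δ/L = 141×10³ × 0.1611/1425 = 15.94 MPa.
Force on the wall = σA = 15.94 × 2650 mm² = 42.24 kN.

P ≈ 42.2 kN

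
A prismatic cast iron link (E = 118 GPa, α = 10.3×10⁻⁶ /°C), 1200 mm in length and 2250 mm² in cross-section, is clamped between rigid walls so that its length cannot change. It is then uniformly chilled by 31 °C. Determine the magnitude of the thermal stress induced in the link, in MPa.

Because both ends are immovable the net strain is zero, and the suppressed thermal strain is αΔT = 10.3×10⁻⁶ × 31 = 319.3×10⁻⁶.
σ = EαΔT = 118×10³ × 10.3×10⁻⁶ × 31 = 37.68 MPa (tensile; the link is trying to contract).

σ ≈ 37.7 MPa (tensile)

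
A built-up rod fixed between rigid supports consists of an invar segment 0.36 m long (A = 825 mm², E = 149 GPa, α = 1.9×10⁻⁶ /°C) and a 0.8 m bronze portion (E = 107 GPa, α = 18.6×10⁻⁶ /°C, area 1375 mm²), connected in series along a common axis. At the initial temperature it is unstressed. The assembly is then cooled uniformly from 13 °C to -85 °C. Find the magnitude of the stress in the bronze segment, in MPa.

With the walls removed the bar would change length by δ_free = Σ αᵢΔT Lᵢ = 1.9×10⁻⁶×98×360 + 18.6×10⁻⁶×98×800 = 1.525 mm.
The rigid supports impose zero overall length change; the single axial force P common to all segments must satisfy P Σ Lᵢ/(AᵢEᵢ) = δ_free.
The series flexibility is Σ Lᵢ/(AᵢEᵢ) = 360/(825×149×10³) + 800/(1375×107×10³) = 8.366×10⁻⁶ mm/N.
P = 1.525 / 8.366×10⁻⁶ = 182300 N = 182.3 kN, tensile.
σ_{bronze} = P / A = 182300 / 1375 = 132.6 MPa.

σ ≈ 133 MPa (tensile)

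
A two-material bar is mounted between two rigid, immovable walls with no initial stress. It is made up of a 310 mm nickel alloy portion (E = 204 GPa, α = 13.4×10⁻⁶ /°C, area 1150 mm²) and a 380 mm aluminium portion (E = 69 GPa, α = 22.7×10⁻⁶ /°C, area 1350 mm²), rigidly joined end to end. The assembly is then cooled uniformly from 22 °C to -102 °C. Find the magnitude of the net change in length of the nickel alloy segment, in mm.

|ΔL| ≈ 0.127 mm

If the supports were absent, the total length change would be Σ αᵢΔT Lᵢ = 13.4×10⁻⁶×124×310 + 22.7×10⁻⁶×124×380 = 1.585 mm.
The rigid supports impose zero overall length change; the single axial force P common to all segments must satisfy P Σ Lᵢ/(AᵢEᵢ) = δ_free.
Σ Lᵢ/(AᵢEᵢ) = 310/(1150×204×10³) + 380/(1350×69×10³) = 5.401×10⁻⁶ mm/N.
Hence P = δ_free / Σ(L/AE) = 1.585/5.401×10⁻⁶ = 293.4 kN (tensile).
For the nickel alloy segment, free thermal change = 13.4×10⁻⁶×124×310 = 0.5151 mm and elastic change from P = 293400×310/(1150×204×10³) = 0.3877 mm; these oppose, so the net change is 0.127 mm (segment shortens).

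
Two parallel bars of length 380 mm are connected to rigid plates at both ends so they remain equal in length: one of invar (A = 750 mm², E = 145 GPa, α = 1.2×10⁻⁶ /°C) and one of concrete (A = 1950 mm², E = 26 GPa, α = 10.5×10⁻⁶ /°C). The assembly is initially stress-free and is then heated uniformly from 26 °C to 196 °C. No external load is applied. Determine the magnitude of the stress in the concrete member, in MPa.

σ ≈ 28 MPa (compressive)

Both members must finish at the same length. With the larger α, the concrete tends to over-expand; the plates restrain it, putting the concrete in compression and the invar in tension. With no external load the two internal forces are equal and opposite, magnitude P.
Setting the final lengths equal and cancelling L: (α₁ − α₂)ΔT = P/(A₁E₁) + P/(A₂E₂).
|α₁ − α₂|·ΔT = 9.3×10⁻⁶ × 170 = 0.001581.
1/(A₁E₁) + 1/(A₂E₂) = 1/(750×145×10³) + 1/(1950×26×10³) = 2.892×10⁻⁸ N⁻¹.
P = 0.001581 / 2.892×10⁻⁸ = 54670 N = 54.67 kN.
σ_{concrete} = P/A₂ = 54670/1950 = 28.04 MPa, compressive.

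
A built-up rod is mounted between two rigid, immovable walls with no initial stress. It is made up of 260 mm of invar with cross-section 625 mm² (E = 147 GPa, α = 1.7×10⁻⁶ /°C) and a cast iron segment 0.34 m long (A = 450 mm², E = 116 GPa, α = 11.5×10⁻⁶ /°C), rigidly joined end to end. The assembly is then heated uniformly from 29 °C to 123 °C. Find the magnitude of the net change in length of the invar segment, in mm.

Free thermal expansion of the whole bar: Σ αᵢΔT Lᵢ = 1.7×10⁻⁶×94×260 + 11.5×10⁻⁶×94×340 = 0.4091 mm.
Since the ends are fixed, an axial force P builds up, equal in every segment, with P · Σ Lᵢ/(AᵢEᵢ) = δ_free.
Σ Lᵢ/(AᵢEᵢ) = 260/(625×147×10³) + 340/(450×116×10³) = 9.343×10⁻⁶ mm/N.
Hence P = δ_free / Σ(L/AE) = 0.4091/9.343×10⁻⁶ = 43.78 kN (compressive).
For the invar segment, free thermal change = 1.7×10⁻⁶×94×260 = 0.04155 mm and elastic change from P = 43780×260/(625×147×10³) = 0.1239 mm; these oppose, so the net change is 0.0824 mm (segment shortens).

|ΔL| ≈ 0.0824 mm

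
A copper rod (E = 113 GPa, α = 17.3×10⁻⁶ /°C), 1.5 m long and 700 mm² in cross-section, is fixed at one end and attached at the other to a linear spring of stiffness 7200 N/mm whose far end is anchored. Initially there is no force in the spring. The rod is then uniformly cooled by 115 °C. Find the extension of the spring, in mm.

The unrestrained thermal change is αΔT L = 17.3×10⁻⁶ × 115 × 1500 = 2.984 mm.
Let P be the tensile force in the spring. The rod extends elastically by PL/(AE) and the spring stretches by P/k; together these equal δ_free.
P [ L/(AE) + 1/k ] = δ_free → P [ 1500/(700×113×10³) + 1/(7200) ] = 2.984.
P = 2.984 / 0.0001579 = 18910 N.
Spring extension = P/k = 18910/(7200) = 2.626 mm.

δ ≈ 2.63 mm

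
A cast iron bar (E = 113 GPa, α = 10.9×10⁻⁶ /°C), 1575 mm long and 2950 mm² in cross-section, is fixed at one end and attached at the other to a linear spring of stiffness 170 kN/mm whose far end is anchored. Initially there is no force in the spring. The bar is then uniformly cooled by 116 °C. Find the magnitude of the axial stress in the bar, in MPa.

The unrestrained thermal change is αΔT L = 10.9×10⁻⁶ × 116 × 1575 = 1.991 mm.
With a force P in the spring, the elastic change of the bar is PL/(AE) and that of the spring is P/k; compatibility requires their sum to equal δ_free.
P [ L/(AE) + 1/k ] = δ_free → P [ 1575/(2950×113×10³) + 1/(170×10³) ] = 1.991.
P = 1.991 / 1.061×10⁻⁵ = 187700 N.
σ = P/A = 187700/2950 = 63.64 MPa.

σ ≈ 63.6 MPa (tensile)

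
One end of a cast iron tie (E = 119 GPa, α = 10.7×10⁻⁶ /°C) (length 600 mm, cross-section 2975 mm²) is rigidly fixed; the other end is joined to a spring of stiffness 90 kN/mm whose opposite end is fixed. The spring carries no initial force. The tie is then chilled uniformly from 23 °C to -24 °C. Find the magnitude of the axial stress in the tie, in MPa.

Free thermal contraction: δ_free = αΔT L = 10.7×10⁻⁶ × 47 × 600 = 0.3017 mm.
Let P be the tensile force in the spring. The tie extends elastically by PL/(AE) and the spring stretches by P/k; together these equal δ_free.
P [ L/(AE) + 1/k ] = δ_free → P [ 600/(2975×119×10³) + 1/(90×10³) ] = 0.3017.
P = 0.3017 / 1.281×10⁻⁵ = 23560 N.
σ = P/A = 23560/2975 = 7.92 MPa.

σ ≈ 7.92 MPa (tensile)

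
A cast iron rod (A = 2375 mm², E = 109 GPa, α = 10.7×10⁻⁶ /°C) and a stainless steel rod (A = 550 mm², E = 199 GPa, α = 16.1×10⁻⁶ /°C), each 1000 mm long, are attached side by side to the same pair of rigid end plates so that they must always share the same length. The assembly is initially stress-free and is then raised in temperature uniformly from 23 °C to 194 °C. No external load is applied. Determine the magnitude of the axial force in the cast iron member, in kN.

P ≈ 71 kN (tensile in the cast iron)

Both members must finish at the same length. With the larger α, the stainless steel tends to over-expand; the plates restrain it, putting the stainless steel in compression and the cast iron in tension. With no external load the two internal forces are equal and opposite, magnitude P.
Setting the final lengths equal and cancelling L: (α₁ − α₂)ΔT = P/(A₁E₁) + P/(A₂E₂).
|α₁ − α₂|·ΔT = 5.4×10⁻⁶ × 171 = 0.0009234.
1/(A₁E₁) + 1/(A₂E₂) = 1/(2375×109×10³) + 1/(550×199×10³) = 1.3×10⁻⁸ N⁻¹.
P = 0.0009234 / 1.3×10⁻⁸ = 71030 N = 71.03 kN.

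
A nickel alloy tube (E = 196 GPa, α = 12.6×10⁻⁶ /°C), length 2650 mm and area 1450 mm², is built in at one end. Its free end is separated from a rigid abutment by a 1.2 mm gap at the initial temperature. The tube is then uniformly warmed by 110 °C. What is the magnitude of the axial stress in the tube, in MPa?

If the wall were absent the tube would grow by αΔT L = 12.6×10⁻⁶ × 110 × 2650 = 3.673 mm.
The gap closes (δ_free > 1.2 mm) and the wall then resists a further 3.673 − 1.2 = 2.473 mm of expansion.
Compatibility: PL/(AE) = 2.473 mm, so σ = P/A = E × (2.473/2650) = 182.9 MPa.

σ ≈ 183 MPa (compressive)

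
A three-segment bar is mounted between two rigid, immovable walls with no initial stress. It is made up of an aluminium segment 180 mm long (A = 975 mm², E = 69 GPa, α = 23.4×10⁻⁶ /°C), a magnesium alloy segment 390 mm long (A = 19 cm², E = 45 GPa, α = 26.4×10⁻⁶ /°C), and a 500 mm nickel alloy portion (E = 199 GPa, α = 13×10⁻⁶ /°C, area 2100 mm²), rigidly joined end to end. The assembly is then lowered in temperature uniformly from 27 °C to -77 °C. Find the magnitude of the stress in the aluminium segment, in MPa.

With the walls removed the bar would change length by δ_free = Σ αᵢΔT Lᵢ = 23.4×10⁻⁶×104×180 + 26.4×10⁻⁶×104×390 + 13×10⁻⁶×104×500 = 2.185 mm.
The rigid supports impose zero overall length change; the single axial force P common to all segments must satisfy P Σ Lᵢ/(AᵢEᵢ) = δ_free.
Σ Lᵢ/(AᵢEᵢ) = 180/(975×69×10³) + 390/(1900×45×10³) + 500/(2100×199×10³) = 8.433×10⁻⁶ mm/N.
So P = 2.185 / 8.433×10⁻⁶ = 259.1 kN, tensile.
σ_{aluminium} = P / A = 259100 / 975 = 265.7 MPa.

σ ≈ 266 MPa (tensile)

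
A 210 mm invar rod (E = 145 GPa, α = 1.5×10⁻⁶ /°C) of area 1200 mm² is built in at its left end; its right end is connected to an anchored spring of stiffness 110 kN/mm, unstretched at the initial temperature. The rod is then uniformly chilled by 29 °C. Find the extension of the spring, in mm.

δ ≈ 0.00806 mm

The unrestrained thermal change is αΔT L = 1.5×10⁻⁶ × 29 × 210 = 0.009135 mm.
Let P be the tensile force in the spring. The rod extends elastically by PL/(AE) and the spring stretches by P/k; together these equal δ_free.
So P = δ_free / [L/(AE) + 1/k] = 0.009135 / [ 210/(1200×145×10³) + 1/(110×10³) ].
P = 0.009135 / 1.03×10⁻⁵ = 887.1 N.
Spring extension = P/k = 887.1/(110×10³) = 0.008064 mm.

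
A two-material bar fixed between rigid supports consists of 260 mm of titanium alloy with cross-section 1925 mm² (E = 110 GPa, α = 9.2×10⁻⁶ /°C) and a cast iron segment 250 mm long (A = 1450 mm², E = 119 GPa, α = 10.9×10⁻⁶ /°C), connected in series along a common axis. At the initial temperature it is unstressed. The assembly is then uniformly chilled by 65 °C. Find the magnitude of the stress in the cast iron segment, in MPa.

If the supports were absent, the total length change would be Σ αᵢΔT Lᵢ = 9.2×10⁻⁶×65×260 + 10.9×10⁻⁶×65×250 = 0.3326 mm.
The rigid supports impose zero overall length change; the single axial force P common to all segments must satisfy P Σ Lᵢ/(AᵢEᵢ) = δ_free.
The series flexibility is Σ Lᵢ/(AᵢEᵢ) = 260/(1925×110×10³) + 250/(1450×119×10³) = 2.677×10⁻⁶ mm/N.
Hence P = δ_free / Σ(L/AE) = 0.3326/2.677×10⁻⁶ = 124.3 kN (tensile).
σ_{cast iron} = P / A = 124300 / 1450 = 85.7 MPa.

σ ≈ 85.7 MPa (tensile)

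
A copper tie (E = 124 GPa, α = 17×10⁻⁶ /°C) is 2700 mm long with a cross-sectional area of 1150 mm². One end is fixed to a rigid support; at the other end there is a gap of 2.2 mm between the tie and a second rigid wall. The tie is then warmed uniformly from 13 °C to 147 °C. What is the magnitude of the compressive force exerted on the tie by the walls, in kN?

Free thermal elongation = αΔT L = 17×10⁻⁶ × 134 × 2700 = 6.151 mm.
The gap closes (δ_free > 2.2 mm) and the wall then resists a further 6.151 − 2.2 = 3.951 mm of expansion.
So σ = E(δ_free − g)/L = 124×10³ × 3.951/2700 = 181.4 MPa.
Force on the wall = σA = 181.4 × 1150 mm² = 208.7 kN.

P ≈ 209 kN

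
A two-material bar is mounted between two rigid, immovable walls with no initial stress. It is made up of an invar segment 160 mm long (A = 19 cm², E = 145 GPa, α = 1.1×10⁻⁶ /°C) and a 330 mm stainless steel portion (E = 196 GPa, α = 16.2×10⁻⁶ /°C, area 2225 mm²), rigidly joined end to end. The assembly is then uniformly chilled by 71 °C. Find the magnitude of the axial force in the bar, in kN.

P ≈ 293 kN (tensile)

If the supports were absent, the total length change would be Σ αᵢΔT Lᵢ = 1.1×10⁻⁶×71×160 + 16.2×10⁻⁶×71×330 = 0.3921 mm.
The rigid supports impose zero overall length change; the single axial force P common to all segments must satisfy P Σ Lᵢ/(AᵢEᵢ) = δ_free.
The series flexibility is Σ Lᵢ/(AᵢEᵢ) = 160/(1900×145×10³) + 330/(2225×196×10³) = 1.337×10⁻⁶ mm/N.
P = 0.3921 / 1.337×10⁻⁶ = 293100 N = 293.1 kN, tensile.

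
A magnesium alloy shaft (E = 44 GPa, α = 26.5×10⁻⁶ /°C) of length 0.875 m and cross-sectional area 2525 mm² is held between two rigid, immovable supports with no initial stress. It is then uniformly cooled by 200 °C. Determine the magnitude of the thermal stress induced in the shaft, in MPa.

Because both ends are immovable the net strain is zero, and the suppressed thermal strain is αΔT = 26.5×10⁻⁶ × 200 = 5300×10⁻⁶.
Hence σ = E·αΔT = 44×10³ × 5300×10⁻⁶ = 233.2 MPa, tensile.

σ ≈ 233 MPa (tensile)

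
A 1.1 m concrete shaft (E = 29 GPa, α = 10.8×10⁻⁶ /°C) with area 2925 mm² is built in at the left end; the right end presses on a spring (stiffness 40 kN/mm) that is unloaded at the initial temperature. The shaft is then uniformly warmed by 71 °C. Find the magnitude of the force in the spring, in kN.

Free thermal expansion: δ_free = αΔT L = 10.8×10⁻⁶ × 71 × 1100 = 0.8435 mm.
With a force P in the spring, the elastic change of the shaft is PL/(AE) and that of the spring is P/k; compatibility requires their sum to equal δ_free.
So P = δ_free / [L/(AE) + 1/k] = 0.8435 / [ 1100/(2925×29×10³) + 1/(40×10³) ].
P = 0.8435 / 3.797×10⁻⁵ = 22220 N.

P ≈ 22.2 kN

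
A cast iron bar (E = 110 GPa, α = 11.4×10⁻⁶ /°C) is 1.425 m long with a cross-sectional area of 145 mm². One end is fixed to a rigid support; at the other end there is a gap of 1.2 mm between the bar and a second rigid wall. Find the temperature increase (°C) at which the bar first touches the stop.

The gap closes when αΔT L = 1.2 mm, since the bar is still unstressed at that instant.
ΔT = 1.2 / (11.4×10⁻⁶ × 1425) = 73.87 °C.

ΔT ≈ 73.9 °C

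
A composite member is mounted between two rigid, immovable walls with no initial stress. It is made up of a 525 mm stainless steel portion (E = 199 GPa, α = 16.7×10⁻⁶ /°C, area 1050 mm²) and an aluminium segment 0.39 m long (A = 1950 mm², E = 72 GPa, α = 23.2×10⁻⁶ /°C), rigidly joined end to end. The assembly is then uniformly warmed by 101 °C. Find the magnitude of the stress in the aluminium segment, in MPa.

σ ≈ 174 MPa (compressive)

If the supports were absent, the total length change would be Σ αᵢΔT Lᵢ = 16.7×10⁻⁶×101×525 + 23.2×10⁻⁶×101×390 = 1.799 mm.
Since the ends are fixed, an axial force P builds up, equal in every segment, with P · Σ Lᵢ/(AᵢEᵢ) = δ_free.
Σ Lᵢ/(AᵢEᵢ) = 525/(1050×199×10³) + 390/(1950×72×10³) = 5.29×10⁻⁶ mm/N.
Hence P = δ_free / Σ(L/AE) = 1.799/5.29×10⁻⁶ = 340.1 kN (compressive).
σ_{aluminium} = P / A = 340100 / 1950 = 174.4 MPa.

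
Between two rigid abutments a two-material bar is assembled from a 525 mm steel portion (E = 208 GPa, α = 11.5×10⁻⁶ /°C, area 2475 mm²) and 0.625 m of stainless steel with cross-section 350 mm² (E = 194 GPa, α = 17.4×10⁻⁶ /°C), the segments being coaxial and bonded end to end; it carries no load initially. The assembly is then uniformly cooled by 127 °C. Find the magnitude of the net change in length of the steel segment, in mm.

Free thermal contraction of the whole bar: Σ αᵢΔT Lᵢ = 11.5×10⁻⁶×127×525 + 17.4×10⁻⁶×127×625 = 2.148 mm.
The walls prevent any net length change, so an axial force P (same in every segment) develops. Compatibility: P · Σ Lᵢ/(AᵢEᵢ) = δ_free.
The series flexibility is Σ Lᵢ/(AᵢEᵢ) = 525/(2475×208×10³) + 625/(350×194×10³) = 1.022×10⁻⁵ mm/N.
P = 2.148 / 1.022×10⁻⁵ = 210100 N = 210.1 kN, tensile.
For the steel segment, free thermal change = 11.5×10⁻⁶×127×525 = 0.7668 mm and elastic change from P = 210100×525/(2475×208×10³) = 0.2142 mm; these oppose, so the net change is 0.553 mm (segment shortens).

|ΔL| ≈ 0.553 mm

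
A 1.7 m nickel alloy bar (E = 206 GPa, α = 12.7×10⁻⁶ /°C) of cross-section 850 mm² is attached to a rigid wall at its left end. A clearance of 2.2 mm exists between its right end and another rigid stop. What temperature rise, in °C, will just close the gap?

The gap closes when αΔT L = 2.2 mm, since the bar is still unstressed at that instant.
So ΔT = g/(αL) = 2.2/(12.7×10⁻⁶ × 1700) = 101.9 °C.

ΔT ≈ 102 °C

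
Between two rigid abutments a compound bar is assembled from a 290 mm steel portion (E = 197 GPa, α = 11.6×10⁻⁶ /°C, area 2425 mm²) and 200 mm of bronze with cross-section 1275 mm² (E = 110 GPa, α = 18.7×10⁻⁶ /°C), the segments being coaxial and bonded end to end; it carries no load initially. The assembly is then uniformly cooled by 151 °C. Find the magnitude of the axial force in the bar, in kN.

Free thermal contraction of the whole bar: Σ αᵢΔT Lᵢ = 11.6×10⁻⁶×151×290 + 18.7×10⁻⁶×151×200 = 1.073 mm.
The rigid supports impose zero overall length change; the single axial force P common to all segments must satisfy P Σ Lᵢ/(AᵢEᵢ) = δ_free.
Σ Lᵢ/(AᵢEᵢ) = 290/(2425×197×10³) + 200/(1275×110×10³) = 2.033×10⁻⁶ mm/N.
P = 1.073 / 2.033×10⁻⁶ = 527600 N = 527.6 kN, tensile.

P ≈ 528 kN (tensile)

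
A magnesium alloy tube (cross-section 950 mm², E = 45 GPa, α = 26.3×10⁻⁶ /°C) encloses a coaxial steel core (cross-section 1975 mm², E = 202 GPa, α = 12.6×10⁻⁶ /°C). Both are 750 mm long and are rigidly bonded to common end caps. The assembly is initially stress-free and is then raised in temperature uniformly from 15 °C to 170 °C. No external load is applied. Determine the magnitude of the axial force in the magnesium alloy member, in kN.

Equilibrium of a rigid end plate with no external load gives equal and opposite internal forces ±P in the two members. Since α_{magnesium alloy} > α_{steel}, heating drives the magnesium alloy into compression and the steel into tension.
Setting the final lengths equal and cancelling L: (α₁ − α₂)ΔT = P/(A₁E₁) + P/(A₂E₂).
|α₁ − α₂|·ΔT = 13.7×10⁻⁶ × 155 = 0.002123.
1/(A₁E₁) + 1/(A₂E₂) = 1/(950×45×10³) + 1/(1975×202×10³) = 2.59×10⁻⁸ N⁻¹.
So P = 0.002123 / 2.59×10⁻⁸ = 81.99 kN.

P ≈ 82 kN (compressive in the magnesium alloy)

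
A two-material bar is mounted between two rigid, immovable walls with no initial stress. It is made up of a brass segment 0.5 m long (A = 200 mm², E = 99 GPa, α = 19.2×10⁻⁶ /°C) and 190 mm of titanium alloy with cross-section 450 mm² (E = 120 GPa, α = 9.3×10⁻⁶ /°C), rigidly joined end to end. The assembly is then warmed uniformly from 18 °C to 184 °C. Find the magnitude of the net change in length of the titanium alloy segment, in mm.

With the walls removed the bar would change length by δ_free = Σ αᵢΔT Lᵢ = 19.2×10⁻⁶×166×500 + 9.3×10⁻⁶×166×190 = 1.887 mm.
Since the ends are fixed, an axial force P builds up, equal in every segment, with P · Σ Lᵢ/(AᵢEᵢ) = δ_free.
The series flexibility is Σ Lᵢ/(AᵢEᵢ) = 500/(200×99×10³) + 190/(450×120×10³) = 2.877×10⁻⁵ mm/N.
P = 1.887 / 2.877×10⁻⁵ = 65580 N = 65.58 kN, compressive.
For the titanium alloy segment, free thermal change = 9.3×10⁻⁶×166×190 = 0.2933 mm and elastic change from P = 65580×190/(450×120×10³) = 0.2308 mm; these oppose, so the net change is 0.0626 mm (segment lengthens).

|ΔL| ≈ 0.0626 mm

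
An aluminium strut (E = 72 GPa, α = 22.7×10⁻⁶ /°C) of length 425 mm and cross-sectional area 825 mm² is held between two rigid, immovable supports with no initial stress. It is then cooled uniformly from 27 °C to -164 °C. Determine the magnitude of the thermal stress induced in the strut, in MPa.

The supports are rigid, so the total axial strain is zero. The restrained thermal strain is ε = αΔT = 22.7×10⁻⁶ × 191 = 4335.7×10⁻⁶.
The stress required to suppress this strain is σ = Eε = 72×10³ × 4335.7×10⁻⁶ = 312.2 MPa, tensile since the strut is trying to contract.

σ ≈ 312 MPa (tensile)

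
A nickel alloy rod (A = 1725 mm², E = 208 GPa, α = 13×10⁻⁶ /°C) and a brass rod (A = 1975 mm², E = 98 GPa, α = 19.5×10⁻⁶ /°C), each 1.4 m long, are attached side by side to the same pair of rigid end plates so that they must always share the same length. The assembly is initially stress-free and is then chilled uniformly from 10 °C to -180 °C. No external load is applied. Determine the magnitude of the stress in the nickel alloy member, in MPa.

σ ≈ 90 MPa (compressive)

The brass has the larger α, so on cooling it would change length more than the nickel alloy if both were free. The rigid plates force a common final length, so the brass is put into tension and the nickel alloy into compression, with equal and opposite forces P (no external load).
Setting the final lengths equal and cancelling L: (α₁ − α₂)ΔT = P/(A₁E₁) + P/(A₂E₂).
|α₁ − α₂|·ΔT = 6.5×10⁻⁶ × 190 = 0.001235.
1/(A₁E₁) + 1/(A₂E₂) = 1/(1725×208×10³) + 1/(1975×98×10³) = 7.954×10⁻⁹ N⁻¹.
So P = 0.001235 / 7.954×10⁻⁹ = 155.3 kN.
σ_{nickel alloy} = P/A₁ = 155300/1725 = 90.01 MPa, compressive.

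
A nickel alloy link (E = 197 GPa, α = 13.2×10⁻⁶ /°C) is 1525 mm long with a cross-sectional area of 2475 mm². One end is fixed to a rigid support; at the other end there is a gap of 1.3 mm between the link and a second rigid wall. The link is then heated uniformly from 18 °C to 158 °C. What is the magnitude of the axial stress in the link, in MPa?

If the wall were absent the link would grow by αΔT L = 13.2×10⁻⁶ × 140 × 1525 = 2.818 mm.
The gap closes (δ_free > 1.3 mm) and the wall then resists a further 2.818 − 1.3 = 1.518 mm of expansion.
So σ = E(δ_free − g)/L = 197×10³ × 1.518/1525 = 196.1 MPa.

σ ≈ 196 MPa (compressive)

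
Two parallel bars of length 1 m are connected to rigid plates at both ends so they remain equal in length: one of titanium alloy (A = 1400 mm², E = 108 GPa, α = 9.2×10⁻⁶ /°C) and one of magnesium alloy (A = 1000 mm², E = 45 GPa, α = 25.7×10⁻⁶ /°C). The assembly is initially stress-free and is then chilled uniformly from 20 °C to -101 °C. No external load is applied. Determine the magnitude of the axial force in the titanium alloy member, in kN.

P ≈ 69.2 kN (compressive in the titanium alloy)

Equilibrium of a rigid end plate with no external load gives equal and opposite internal forces ±P in the two members. Since α_{magnesium alloy} > α_{titanium alloy}, cooling drives the magnesium alloy into tension and the titanium alloy into compression.
Setting the final lengths equal and cancelling L: (α₁ − α₂)ΔT = P/(A₁E₁) + P/(A₂E₂).
|α₁ − α₂|·ΔT = 16.5×10⁻⁶ × 121 = 0.001996.
1/(A₁E₁) + 1/(A₂E₂) = 1/(1400×108×10³) + 1/(1000×45×10³) = 2.884×10⁻⁸ N⁻¹.
P = 0.001996 / 2.884×10⁻⁸ = 69240 N = 69.24 kN.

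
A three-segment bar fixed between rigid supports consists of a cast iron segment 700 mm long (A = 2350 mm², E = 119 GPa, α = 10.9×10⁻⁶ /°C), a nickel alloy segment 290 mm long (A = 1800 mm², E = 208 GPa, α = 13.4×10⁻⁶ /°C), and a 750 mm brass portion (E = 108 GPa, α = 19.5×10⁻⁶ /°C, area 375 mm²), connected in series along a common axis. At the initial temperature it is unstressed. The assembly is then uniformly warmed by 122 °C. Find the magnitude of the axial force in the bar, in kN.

If the supports were absent, the total length change would be Σ αᵢΔT Lᵢ = 10.9×10⁻⁶×122×700 + 13.4×10⁻⁶×122×290 + 19.5×10⁻⁶×122×750 = 3.189 mm.
Since the ends are fixed, an axial force P builds up, equal in every segment, with P · Σ Lᵢ/(AᵢEᵢ) = δ_free.
Σ Lᵢ/(AᵢEᵢ) = 700/(2350×119×10³) + 290/(1800×208×10³) + 750/(375×108×10³) = 2.18×10⁻⁵ mm/N.
So P = 3.189 / 2.18×10⁻⁵ = 146.3 kN, compressive.

P ≈ 146 kN (compressive)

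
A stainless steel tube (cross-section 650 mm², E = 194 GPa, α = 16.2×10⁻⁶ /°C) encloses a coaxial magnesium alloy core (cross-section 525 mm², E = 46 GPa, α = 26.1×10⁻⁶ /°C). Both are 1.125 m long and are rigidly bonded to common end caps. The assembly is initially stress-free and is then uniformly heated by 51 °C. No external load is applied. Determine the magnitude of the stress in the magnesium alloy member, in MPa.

σ ≈ 19.5 MPa (compressive)

The magnesium alloy has the larger α, so on heating it would change length more than the stainless steel if both were free. The rigid plates force a common final length, so the magnesium alloy is put into compression and the stainless steel into tension, with equal and opposite forces P (no external load).
Equating the net (thermal + elastic) strains gives |α₁ − α₂|·ΔT = P·[1/(A₁E₁) + 1/(A₂E₂)].
|α₁ − α₂|·ΔT = 9.9×10⁻⁶ × 51 = 0.0005049.
1/(A₁E₁) + 1/(A₂E₂) = 1/(650×194×10³) + 1/(525×46×10³) = 4.934×10⁻⁸ N⁻¹.
P = 0.0005049 / 4.934×10⁻⁸ = 10230 N = 10.23 kN.
σ_{magnesium alloy} = P/A₂ = 10230/525 = 19.49 MPa, compressive.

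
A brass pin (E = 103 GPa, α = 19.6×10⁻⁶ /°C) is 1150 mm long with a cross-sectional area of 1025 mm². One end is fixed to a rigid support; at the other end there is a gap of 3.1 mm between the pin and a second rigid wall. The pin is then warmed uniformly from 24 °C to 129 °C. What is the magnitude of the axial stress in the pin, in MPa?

Free thermal elongation = αΔT L = 19.6×10⁻⁶ × 105 × 1150 = 2.367 mm.
This is smaller than the 3.1 mm clearance, so the pin expands freely without reaching the stop — the stress is zero.

σ ≈ 0 MPa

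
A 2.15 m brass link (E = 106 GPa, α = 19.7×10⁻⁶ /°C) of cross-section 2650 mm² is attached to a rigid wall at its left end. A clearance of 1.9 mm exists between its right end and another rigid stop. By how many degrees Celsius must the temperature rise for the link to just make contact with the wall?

Contact occurs when the free expansion equals the gap: αΔT L = 1.9 mm.
ΔT = 1.9 / (19.7×10⁻⁶ × 2150) = 44.86 °C.

ΔT ≈ 44.9 °C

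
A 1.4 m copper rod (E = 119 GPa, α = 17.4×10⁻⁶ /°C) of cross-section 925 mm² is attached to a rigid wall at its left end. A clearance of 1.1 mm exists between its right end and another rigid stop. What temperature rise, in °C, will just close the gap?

The gap closes when αΔT L = 1.1 mm, since the rod is still unstressed at that instant.
So ΔT = g/(αL) = 1.1/(17.4×10⁻⁶ × 1400) = 45.16 °C.

ΔT ≈ 45.2 °C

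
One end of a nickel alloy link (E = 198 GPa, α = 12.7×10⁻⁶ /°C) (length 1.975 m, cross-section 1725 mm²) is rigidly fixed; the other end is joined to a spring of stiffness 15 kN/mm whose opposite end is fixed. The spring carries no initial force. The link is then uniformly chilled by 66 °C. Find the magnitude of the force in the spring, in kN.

P ≈ 22.8 kN

If the spring were absent the link would shorten by αΔT L = 12.7×10⁻⁶ × 66 × 1975 = 1.655 mm.
With a force P in the spring, the elastic change of the link is PL/(AE) and that of the spring is P/k; compatibility requires their sum to equal δ_free.
So P = δ_free / [L/(AE) + 1/k] = 1.655 / [ 1975/(1725×198×10³) + 1/(15×10³) ].
P = 1.655 / 7.245×10⁻⁵ = 22850 N.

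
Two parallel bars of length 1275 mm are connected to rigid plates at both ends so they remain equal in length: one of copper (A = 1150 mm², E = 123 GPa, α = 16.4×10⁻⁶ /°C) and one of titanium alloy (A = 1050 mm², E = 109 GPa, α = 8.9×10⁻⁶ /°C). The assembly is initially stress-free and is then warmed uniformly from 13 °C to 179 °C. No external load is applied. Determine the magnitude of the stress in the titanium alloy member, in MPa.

σ ≈ 75 MPa (tensile)

Both members must finish at the same length. With the larger α, the copper tends to over-expand; the plates restrain it, putting the copper in compression and the titanium alloy in tension. With no external load the two internal forces are equal and opposite, magnitude P.
Setting the final lengths equal and cancelling L: (α₁ − α₂)ΔT = P/(A₁E₁) + P/(A₂E₂).
|α₁ − α₂|·ΔT = 7.5×10⁻⁶ × 166 = 0.001245.
1/(A₁E₁) + 1/(A₂E₂) = 1/(1150×123×10³) + 1/(1050×109×10³) = 1.581×10⁻⁸ N⁻¹.
So P = 0.001245 / 1.581×10⁻⁸ = 78.76 kN.
σ_{titanium alloy} = P/A₂ = 78760/1050 = 75.01 MPa, tensile.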